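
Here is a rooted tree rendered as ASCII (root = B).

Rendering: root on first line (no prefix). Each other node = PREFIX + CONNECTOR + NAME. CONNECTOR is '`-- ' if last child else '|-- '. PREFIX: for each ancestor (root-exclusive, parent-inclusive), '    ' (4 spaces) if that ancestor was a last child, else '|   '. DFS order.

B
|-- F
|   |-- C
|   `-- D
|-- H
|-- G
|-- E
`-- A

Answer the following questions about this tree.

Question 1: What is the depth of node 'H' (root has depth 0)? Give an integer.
Answer: 1

Derivation:
Path from root to H: B -> H
Depth = number of edges = 1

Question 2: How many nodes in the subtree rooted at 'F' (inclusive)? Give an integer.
Answer: 3

Derivation:
Subtree rooted at F contains: C, D, F
Count = 3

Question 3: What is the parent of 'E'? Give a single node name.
Scan adjacency: E appears as child of B

Answer: B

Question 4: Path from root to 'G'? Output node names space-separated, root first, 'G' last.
Walk down from root: B -> G

Answer: B G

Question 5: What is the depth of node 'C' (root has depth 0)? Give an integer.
Path from root to C: B -> F -> C
Depth = number of edges = 2

Answer: 2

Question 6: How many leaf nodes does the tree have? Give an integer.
Leaves (nodes with no children): A, C, D, E, G, H

Answer: 6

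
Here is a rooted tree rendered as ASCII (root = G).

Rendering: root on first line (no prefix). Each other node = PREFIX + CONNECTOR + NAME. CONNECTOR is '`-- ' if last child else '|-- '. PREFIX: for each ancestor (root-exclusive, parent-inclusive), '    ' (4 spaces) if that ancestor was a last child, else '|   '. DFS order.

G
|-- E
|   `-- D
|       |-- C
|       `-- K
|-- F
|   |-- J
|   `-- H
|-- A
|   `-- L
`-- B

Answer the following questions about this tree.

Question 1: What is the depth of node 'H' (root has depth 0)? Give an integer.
Answer: 2

Derivation:
Path from root to H: G -> F -> H
Depth = number of edges = 2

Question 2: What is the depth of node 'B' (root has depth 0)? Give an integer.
Path from root to B: G -> B
Depth = number of edges = 1

Answer: 1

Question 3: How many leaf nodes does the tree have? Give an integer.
Leaves (nodes with no children): B, C, H, J, K, L

Answer: 6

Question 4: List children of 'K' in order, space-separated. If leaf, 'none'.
Answer: none

Derivation:
Node K's children (from adjacency): (leaf)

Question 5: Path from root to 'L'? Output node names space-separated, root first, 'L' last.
Walk down from root: G -> A -> L

Answer: G A L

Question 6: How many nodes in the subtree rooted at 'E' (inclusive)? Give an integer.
Answer: 4

Derivation:
Subtree rooted at E contains: C, D, E, K
Count = 4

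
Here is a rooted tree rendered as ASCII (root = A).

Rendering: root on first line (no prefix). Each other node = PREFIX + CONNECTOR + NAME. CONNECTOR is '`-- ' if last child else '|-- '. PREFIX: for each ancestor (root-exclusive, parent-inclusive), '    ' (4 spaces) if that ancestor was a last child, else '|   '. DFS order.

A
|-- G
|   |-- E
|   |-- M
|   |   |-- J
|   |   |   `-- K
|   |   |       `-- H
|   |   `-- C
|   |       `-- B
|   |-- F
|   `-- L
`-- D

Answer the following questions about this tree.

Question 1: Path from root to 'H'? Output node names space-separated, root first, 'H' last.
Walk down from root: A -> G -> M -> J -> K -> H

Answer: A G M J K H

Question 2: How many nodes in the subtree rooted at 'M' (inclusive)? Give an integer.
Subtree rooted at M contains: B, C, H, J, K, M
Count = 6

Answer: 6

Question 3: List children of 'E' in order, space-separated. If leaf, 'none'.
Answer: none

Derivation:
Node E's children (from adjacency): (leaf)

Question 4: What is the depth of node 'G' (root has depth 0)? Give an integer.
Path from root to G: A -> G
Depth = number of edges = 1

Answer: 1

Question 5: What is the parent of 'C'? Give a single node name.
Answer: M

Derivation:
Scan adjacency: C appears as child of M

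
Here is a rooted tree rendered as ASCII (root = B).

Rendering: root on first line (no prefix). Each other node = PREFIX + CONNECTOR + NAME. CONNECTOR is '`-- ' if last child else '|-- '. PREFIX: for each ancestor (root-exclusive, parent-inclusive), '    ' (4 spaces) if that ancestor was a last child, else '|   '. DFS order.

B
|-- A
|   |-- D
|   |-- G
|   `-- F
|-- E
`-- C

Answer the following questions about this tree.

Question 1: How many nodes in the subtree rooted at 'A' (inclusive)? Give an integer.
Answer: 4

Derivation:
Subtree rooted at A contains: A, D, F, G
Count = 4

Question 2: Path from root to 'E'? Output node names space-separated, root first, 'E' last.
Answer: B E

Derivation:
Walk down from root: B -> E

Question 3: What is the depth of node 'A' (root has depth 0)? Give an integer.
Answer: 1

Derivation:
Path from root to A: B -> A
Depth = number of edges = 1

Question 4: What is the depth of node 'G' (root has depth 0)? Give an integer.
Path from root to G: B -> A -> G
Depth = number of edges = 2

Answer: 2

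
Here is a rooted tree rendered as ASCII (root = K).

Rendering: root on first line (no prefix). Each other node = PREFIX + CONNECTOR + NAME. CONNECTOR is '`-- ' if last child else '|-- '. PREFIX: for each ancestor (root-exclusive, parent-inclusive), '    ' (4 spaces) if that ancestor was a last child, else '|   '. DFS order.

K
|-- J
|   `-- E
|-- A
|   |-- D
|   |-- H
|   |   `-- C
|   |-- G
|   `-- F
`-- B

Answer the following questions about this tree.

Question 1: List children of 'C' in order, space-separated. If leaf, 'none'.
Node C's children (from adjacency): (leaf)

Answer: none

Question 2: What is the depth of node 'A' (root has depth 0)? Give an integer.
Answer: 1

Derivation:
Path from root to A: K -> A
Depth = number of edges = 1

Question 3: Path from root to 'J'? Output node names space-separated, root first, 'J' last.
Walk down from root: K -> J

Answer: K J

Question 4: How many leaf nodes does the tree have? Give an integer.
Leaves (nodes with no children): B, C, D, E, F, G

Answer: 6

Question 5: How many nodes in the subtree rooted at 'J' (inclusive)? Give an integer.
Subtree rooted at J contains: E, J
Count = 2

Answer: 2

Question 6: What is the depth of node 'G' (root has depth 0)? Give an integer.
Path from root to G: K -> A -> G
Depth = number of edges = 2

Answer: 2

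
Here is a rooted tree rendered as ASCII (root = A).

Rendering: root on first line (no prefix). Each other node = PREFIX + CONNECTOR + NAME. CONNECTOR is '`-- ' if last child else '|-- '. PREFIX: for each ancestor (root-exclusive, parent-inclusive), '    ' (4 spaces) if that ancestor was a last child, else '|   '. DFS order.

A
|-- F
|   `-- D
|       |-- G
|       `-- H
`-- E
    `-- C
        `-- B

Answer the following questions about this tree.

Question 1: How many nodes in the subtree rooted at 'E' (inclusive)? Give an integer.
Subtree rooted at E contains: B, C, E
Count = 3

Answer: 3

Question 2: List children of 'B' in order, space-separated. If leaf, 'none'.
Answer: none

Derivation:
Node B's children (from adjacency): (leaf)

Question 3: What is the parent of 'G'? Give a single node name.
Answer: D

Derivation:
Scan adjacency: G appears as child of D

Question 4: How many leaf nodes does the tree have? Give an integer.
Leaves (nodes with no children): B, G, H

Answer: 3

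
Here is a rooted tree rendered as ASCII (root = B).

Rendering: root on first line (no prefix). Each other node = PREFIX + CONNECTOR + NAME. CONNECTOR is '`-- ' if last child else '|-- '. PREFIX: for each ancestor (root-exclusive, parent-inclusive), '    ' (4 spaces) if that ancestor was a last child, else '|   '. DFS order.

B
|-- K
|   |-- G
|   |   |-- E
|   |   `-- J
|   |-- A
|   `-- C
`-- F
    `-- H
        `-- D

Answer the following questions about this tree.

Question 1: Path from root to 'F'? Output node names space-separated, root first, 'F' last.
Walk down from root: B -> F

Answer: B F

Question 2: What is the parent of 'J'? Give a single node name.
Scan adjacency: J appears as child of G

Answer: G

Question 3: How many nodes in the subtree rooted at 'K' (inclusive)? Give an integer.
Answer: 6

Derivation:
Subtree rooted at K contains: A, C, E, G, J, K
Count = 6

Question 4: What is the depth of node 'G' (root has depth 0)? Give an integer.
Path from root to G: B -> K -> G
Depth = number of edges = 2

Answer: 2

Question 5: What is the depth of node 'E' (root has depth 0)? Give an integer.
Answer: 3

Derivation:
Path from root to E: B -> K -> G -> E
Depth = number of edges = 3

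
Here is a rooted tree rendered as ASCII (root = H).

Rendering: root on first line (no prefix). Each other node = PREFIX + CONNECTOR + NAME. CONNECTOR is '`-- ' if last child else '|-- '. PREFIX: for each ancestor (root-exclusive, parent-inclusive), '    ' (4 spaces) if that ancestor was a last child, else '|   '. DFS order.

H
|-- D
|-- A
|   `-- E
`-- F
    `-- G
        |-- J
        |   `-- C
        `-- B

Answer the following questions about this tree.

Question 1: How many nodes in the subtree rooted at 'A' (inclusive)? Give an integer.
Answer: 2

Derivation:
Subtree rooted at A contains: A, E
Count = 2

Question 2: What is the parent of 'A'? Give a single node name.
Scan adjacency: A appears as child of H

Answer: H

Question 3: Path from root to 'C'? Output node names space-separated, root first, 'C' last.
Walk down from root: H -> F -> G -> J -> C

Answer: H F G J C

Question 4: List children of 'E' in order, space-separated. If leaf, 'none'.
Answer: none

Derivation:
Node E's children (from adjacency): (leaf)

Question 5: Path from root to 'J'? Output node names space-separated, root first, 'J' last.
Answer: H F G J

Derivation:
Walk down from root: H -> F -> G -> J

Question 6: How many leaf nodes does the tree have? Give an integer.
Answer: 4

Derivation:
Leaves (nodes with no children): B, C, D, E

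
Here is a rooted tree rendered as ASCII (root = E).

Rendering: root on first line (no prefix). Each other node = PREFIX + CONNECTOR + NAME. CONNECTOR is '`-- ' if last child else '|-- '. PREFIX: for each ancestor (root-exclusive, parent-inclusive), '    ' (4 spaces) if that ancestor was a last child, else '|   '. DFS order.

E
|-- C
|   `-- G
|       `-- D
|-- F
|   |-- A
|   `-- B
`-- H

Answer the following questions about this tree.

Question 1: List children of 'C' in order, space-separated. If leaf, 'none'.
Answer: G

Derivation:
Node C's children (from adjacency): G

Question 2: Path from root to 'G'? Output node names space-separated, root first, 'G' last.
Answer: E C G

Derivation:
Walk down from root: E -> C -> G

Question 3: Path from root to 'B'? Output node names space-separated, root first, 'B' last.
Answer: E F B

Derivation:
Walk down from root: E -> F -> B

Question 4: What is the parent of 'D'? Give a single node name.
Answer: G

Derivation:
Scan adjacency: D appears as child of G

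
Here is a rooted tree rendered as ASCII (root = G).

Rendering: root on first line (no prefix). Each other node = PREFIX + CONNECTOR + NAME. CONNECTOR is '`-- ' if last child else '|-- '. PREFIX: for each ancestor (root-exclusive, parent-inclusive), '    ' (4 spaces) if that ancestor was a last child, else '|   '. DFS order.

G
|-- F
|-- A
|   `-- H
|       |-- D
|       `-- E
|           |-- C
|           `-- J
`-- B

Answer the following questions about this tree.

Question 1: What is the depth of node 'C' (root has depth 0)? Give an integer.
Answer: 4

Derivation:
Path from root to C: G -> A -> H -> E -> C
Depth = number of edges = 4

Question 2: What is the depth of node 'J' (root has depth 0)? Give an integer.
Path from root to J: G -> A -> H -> E -> J
Depth = number of edges = 4

Answer: 4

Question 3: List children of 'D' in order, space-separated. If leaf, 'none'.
Node D's children (from adjacency): (leaf)

Answer: none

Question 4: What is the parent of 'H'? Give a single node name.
Answer: A

Derivation:
Scan adjacency: H appears as child of A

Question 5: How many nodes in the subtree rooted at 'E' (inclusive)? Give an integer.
Subtree rooted at E contains: C, E, J
Count = 3

Answer: 3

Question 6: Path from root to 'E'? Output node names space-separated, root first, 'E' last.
Answer: G A H E

Derivation:
Walk down from root: G -> A -> H -> E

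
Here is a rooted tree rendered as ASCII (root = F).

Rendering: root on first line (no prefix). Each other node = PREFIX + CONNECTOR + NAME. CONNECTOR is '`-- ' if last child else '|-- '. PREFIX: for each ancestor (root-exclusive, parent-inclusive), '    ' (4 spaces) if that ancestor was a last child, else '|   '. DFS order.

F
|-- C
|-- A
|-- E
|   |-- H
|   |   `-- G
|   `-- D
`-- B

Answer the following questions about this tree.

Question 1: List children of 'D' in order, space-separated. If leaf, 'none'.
Node D's children (from adjacency): (leaf)

Answer: none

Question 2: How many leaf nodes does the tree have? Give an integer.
Answer: 5

Derivation:
Leaves (nodes with no children): A, B, C, D, G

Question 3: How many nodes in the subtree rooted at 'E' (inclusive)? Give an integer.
Answer: 4

Derivation:
Subtree rooted at E contains: D, E, G, H
Count = 4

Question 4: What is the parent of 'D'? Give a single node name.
Scan adjacency: D appears as child of E

Answer: E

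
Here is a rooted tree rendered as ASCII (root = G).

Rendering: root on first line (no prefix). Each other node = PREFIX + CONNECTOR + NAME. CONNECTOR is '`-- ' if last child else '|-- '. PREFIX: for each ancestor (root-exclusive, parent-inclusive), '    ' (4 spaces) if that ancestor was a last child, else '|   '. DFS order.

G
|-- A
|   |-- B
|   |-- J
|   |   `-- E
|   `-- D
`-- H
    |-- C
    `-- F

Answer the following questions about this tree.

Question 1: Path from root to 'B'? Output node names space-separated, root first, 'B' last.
Answer: G A B

Derivation:
Walk down from root: G -> A -> B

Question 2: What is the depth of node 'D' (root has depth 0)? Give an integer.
Answer: 2

Derivation:
Path from root to D: G -> A -> D
Depth = number of edges = 2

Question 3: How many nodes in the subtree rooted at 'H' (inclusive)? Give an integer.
Answer: 3

Derivation:
Subtree rooted at H contains: C, F, H
Count = 3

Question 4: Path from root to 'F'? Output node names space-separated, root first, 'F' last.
Answer: G H F

Derivation:
Walk down from root: G -> H -> F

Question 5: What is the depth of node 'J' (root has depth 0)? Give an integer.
Answer: 2

Derivation:
Path from root to J: G -> A -> J
Depth = number of edges = 2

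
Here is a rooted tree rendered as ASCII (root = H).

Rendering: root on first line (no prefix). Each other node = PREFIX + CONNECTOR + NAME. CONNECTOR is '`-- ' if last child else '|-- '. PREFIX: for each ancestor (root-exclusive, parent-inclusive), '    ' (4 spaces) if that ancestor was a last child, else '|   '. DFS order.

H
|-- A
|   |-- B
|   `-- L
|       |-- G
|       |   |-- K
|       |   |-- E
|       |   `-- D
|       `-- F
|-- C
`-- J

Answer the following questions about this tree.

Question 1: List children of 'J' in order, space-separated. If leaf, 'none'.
Answer: none

Derivation:
Node J's children (from adjacency): (leaf)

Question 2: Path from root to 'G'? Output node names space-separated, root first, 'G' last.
Walk down from root: H -> A -> L -> G

Answer: H A L G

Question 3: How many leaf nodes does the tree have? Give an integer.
Answer: 7

Derivation:
Leaves (nodes with no children): B, C, D, E, F, J, K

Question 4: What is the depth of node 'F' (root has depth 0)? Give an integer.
Path from root to F: H -> A -> L -> F
Depth = number of edges = 3

Answer: 3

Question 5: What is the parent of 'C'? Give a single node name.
Scan adjacency: C appears as child of H

Answer: H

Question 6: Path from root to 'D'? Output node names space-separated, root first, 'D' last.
Walk down from root: H -> A -> L -> G -> D

Answer: H A L G D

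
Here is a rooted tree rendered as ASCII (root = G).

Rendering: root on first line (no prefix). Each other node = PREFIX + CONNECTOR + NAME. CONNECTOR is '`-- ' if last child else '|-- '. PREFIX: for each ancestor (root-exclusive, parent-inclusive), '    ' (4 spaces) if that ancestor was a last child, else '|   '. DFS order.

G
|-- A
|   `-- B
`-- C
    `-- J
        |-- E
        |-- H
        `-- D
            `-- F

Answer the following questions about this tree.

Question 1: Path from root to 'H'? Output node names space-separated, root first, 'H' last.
Answer: G C J H

Derivation:
Walk down from root: G -> C -> J -> H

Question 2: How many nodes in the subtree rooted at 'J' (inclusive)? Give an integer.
Answer: 5

Derivation:
Subtree rooted at J contains: D, E, F, H, J
Count = 5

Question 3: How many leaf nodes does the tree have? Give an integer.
Answer: 4

Derivation:
Leaves (nodes with no children): B, E, F, H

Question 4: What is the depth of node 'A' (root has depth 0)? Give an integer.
Path from root to A: G -> A
Depth = number of edges = 1

Answer: 1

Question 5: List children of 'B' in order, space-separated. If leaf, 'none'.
Answer: none

Derivation:
Node B's children (from adjacency): (leaf)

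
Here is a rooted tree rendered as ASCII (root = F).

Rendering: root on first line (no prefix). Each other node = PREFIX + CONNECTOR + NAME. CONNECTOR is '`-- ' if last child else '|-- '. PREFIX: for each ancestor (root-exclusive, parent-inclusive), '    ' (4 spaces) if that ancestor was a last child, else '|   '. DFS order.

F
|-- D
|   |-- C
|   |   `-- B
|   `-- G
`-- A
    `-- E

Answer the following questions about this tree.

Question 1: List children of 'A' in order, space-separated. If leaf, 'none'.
Node A's children (from adjacency): E

Answer: E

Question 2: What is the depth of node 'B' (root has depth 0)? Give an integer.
Answer: 3

Derivation:
Path from root to B: F -> D -> C -> B
Depth = number of edges = 3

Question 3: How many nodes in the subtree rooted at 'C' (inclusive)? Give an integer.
Answer: 2

Derivation:
Subtree rooted at C contains: B, C
Count = 2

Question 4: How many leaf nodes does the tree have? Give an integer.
Answer: 3

Derivation:
Leaves (nodes with no children): B, E, G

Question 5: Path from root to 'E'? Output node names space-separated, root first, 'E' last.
Walk down from root: F -> A -> E

Answer: F A E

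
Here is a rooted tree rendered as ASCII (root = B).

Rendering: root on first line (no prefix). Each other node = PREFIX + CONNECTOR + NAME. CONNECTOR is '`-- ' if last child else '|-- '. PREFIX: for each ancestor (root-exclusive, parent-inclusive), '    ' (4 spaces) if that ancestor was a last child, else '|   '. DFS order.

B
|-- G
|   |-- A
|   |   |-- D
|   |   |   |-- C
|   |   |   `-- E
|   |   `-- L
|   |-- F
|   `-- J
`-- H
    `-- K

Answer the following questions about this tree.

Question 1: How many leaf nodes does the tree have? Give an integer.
Leaves (nodes with no children): C, E, F, J, K, L

Answer: 6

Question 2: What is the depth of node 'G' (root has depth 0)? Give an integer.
Path from root to G: B -> G
Depth = number of edges = 1

Answer: 1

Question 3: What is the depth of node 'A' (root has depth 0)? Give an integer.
Path from root to A: B -> G -> A
Depth = number of edges = 2

Answer: 2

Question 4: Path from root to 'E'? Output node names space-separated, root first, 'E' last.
Answer: B G A D E

Derivation:
Walk down from root: B -> G -> A -> D -> E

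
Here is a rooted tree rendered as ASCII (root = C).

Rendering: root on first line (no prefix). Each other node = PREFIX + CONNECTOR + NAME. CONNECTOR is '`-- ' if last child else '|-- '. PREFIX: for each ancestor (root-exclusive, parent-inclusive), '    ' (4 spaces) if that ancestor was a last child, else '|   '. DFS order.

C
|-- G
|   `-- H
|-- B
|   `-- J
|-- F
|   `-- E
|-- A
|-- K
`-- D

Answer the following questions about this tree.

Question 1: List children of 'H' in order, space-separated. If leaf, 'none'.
Answer: none

Derivation:
Node H's children (from adjacency): (leaf)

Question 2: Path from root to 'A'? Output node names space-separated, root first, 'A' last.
Walk down from root: C -> A

Answer: C A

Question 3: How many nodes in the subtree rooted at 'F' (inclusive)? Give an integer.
Subtree rooted at F contains: E, F
Count = 2

Answer: 2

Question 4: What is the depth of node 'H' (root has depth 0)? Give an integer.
Path from root to H: C -> G -> H
Depth = number of edges = 2

Answer: 2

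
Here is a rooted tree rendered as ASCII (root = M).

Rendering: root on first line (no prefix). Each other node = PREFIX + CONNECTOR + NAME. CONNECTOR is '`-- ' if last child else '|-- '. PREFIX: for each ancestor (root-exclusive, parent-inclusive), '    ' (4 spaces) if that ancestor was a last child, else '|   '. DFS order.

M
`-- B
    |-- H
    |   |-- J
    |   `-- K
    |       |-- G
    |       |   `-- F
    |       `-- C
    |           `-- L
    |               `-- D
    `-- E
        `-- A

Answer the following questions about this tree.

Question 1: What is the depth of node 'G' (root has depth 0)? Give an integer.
Path from root to G: M -> B -> H -> K -> G
Depth = number of edges = 4

Answer: 4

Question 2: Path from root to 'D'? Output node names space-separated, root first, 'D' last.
Answer: M B H K C L D

Derivation:
Walk down from root: M -> B -> H -> K -> C -> L -> D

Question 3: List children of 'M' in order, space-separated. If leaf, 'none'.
Node M's children (from adjacency): B

Answer: B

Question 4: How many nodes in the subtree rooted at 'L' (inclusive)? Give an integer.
Answer: 2

Derivation:
Subtree rooted at L contains: D, L
Count = 2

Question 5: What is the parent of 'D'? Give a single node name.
Answer: L

Derivation:
Scan adjacency: D appears as child of L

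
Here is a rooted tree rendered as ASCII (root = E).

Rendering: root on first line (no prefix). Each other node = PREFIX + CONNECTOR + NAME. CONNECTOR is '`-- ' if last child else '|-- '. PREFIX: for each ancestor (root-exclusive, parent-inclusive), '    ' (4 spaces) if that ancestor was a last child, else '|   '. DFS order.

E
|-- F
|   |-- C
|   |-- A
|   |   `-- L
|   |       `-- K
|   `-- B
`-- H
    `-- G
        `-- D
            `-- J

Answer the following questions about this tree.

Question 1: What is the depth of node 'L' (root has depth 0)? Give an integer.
Answer: 3

Derivation:
Path from root to L: E -> F -> A -> L
Depth = number of edges = 3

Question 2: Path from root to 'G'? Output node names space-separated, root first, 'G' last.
Walk down from root: E -> H -> G

Answer: E H G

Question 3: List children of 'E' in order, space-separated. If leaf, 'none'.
Answer: F H

Derivation:
Node E's children (from adjacency): F, H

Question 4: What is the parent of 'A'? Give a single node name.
Answer: F

Derivation:
Scan adjacency: A appears as child of F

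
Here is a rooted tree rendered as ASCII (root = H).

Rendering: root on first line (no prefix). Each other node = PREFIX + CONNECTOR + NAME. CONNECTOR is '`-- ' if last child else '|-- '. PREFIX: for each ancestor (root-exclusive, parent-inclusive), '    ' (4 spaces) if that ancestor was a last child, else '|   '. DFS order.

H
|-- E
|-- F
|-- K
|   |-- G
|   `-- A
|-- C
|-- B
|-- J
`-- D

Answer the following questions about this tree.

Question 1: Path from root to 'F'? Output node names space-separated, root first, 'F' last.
Answer: H F

Derivation:
Walk down from root: H -> F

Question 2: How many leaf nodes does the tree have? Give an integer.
Leaves (nodes with no children): A, B, C, D, E, F, G, J

Answer: 8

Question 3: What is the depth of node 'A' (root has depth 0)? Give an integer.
Path from root to A: H -> K -> A
Depth = number of edges = 2

Answer: 2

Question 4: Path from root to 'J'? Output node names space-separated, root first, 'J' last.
Answer: H J

Derivation:
Walk down from root: H -> J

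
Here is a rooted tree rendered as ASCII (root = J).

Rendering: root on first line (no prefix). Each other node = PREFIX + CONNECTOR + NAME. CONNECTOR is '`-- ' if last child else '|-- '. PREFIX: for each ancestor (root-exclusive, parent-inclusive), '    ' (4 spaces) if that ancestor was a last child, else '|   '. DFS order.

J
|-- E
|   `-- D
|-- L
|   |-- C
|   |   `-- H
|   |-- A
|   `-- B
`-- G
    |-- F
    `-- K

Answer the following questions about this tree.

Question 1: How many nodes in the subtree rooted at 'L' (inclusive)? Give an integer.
Subtree rooted at L contains: A, B, C, H, L
Count = 5

Answer: 5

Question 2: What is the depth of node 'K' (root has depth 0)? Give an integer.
Answer: 2

Derivation:
Path from root to K: J -> G -> K
Depth = number of edges = 2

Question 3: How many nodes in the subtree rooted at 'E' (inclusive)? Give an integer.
Answer: 2

Derivation:
Subtree rooted at E contains: D, E
Count = 2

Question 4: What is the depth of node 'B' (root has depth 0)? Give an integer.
Answer: 2

Derivation:
Path from root to B: J -> L -> B
Depth = number of edges = 2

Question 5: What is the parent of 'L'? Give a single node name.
Answer: J

Derivation:
Scan adjacency: L appears as child of J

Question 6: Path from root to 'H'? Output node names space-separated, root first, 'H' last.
Answer: J L C H

Derivation:
Walk down from root: J -> L -> C -> H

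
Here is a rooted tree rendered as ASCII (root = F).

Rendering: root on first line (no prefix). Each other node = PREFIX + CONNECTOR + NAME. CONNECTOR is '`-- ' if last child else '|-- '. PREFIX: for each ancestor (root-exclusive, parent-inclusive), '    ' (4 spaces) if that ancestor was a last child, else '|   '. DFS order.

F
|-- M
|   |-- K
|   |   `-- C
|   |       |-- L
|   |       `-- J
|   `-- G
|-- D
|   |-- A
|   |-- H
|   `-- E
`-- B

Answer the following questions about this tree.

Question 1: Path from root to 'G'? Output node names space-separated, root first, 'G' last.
Answer: F M G

Derivation:
Walk down from root: F -> M -> G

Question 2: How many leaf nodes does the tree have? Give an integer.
Leaves (nodes with no children): A, B, E, G, H, J, L

Answer: 7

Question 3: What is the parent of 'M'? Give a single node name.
Scan adjacency: M appears as child of F

Answer: F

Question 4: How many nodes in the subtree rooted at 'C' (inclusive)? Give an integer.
Subtree rooted at C contains: C, J, L
Count = 3

Answer: 3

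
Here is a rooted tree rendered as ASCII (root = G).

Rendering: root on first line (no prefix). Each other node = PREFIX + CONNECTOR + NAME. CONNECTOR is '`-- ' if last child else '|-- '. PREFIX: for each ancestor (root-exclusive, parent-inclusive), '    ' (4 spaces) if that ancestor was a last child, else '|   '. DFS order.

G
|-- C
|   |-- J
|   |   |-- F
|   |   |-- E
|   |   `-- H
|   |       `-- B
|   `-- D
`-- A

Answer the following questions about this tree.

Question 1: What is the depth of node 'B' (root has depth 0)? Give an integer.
Path from root to B: G -> C -> J -> H -> B
Depth = number of edges = 4

Answer: 4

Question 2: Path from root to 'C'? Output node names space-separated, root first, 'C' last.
Answer: G C

Derivation:
Walk down from root: G -> C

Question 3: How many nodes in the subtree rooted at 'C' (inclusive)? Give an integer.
Subtree rooted at C contains: B, C, D, E, F, H, J
Count = 7

Answer: 7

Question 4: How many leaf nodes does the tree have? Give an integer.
Answer: 5

Derivation:
Leaves (nodes with no children): A, B, D, E, F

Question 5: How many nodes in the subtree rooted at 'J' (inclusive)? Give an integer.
Subtree rooted at J contains: B, E, F, H, J
Count = 5

Answer: 5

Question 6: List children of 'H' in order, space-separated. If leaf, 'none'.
Answer: B

Derivation:
Node H's children (from adjacency): B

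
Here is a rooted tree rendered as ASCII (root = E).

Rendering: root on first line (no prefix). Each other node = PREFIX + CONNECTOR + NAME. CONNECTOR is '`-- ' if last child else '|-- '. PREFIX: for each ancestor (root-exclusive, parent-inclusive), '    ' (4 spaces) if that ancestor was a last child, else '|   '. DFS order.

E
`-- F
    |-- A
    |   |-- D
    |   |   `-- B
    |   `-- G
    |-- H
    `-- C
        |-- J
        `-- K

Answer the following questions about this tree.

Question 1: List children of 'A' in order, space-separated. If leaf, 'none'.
Answer: D G

Derivation:
Node A's children (from adjacency): D, G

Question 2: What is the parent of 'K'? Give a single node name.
Scan adjacency: K appears as child of C

Answer: C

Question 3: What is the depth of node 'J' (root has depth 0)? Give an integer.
Answer: 3

Derivation:
Path from root to J: E -> F -> C -> J
Depth = number of edges = 3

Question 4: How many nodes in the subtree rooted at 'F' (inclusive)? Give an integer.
Answer: 9

Derivation:
Subtree rooted at F contains: A, B, C, D, F, G, H, J, K
Count = 9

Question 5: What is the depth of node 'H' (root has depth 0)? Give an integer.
Path from root to H: E -> F -> H
Depth = number of edges = 2

Answer: 2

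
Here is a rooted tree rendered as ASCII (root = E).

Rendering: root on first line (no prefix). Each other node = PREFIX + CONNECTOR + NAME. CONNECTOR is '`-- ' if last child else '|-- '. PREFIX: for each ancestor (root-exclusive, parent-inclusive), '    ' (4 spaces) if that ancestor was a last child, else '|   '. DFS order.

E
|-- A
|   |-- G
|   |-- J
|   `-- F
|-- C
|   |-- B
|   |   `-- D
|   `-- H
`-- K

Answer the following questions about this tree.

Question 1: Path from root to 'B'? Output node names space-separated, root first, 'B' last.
Walk down from root: E -> C -> B

Answer: E C B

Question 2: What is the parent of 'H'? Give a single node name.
Scan adjacency: H appears as child of C

Answer: C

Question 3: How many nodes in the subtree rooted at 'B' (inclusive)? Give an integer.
Answer: 2

Derivation:
Subtree rooted at B contains: B, D
Count = 2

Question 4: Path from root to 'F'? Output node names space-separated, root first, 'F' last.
Walk down from root: E -> A -> F

Answer: E A F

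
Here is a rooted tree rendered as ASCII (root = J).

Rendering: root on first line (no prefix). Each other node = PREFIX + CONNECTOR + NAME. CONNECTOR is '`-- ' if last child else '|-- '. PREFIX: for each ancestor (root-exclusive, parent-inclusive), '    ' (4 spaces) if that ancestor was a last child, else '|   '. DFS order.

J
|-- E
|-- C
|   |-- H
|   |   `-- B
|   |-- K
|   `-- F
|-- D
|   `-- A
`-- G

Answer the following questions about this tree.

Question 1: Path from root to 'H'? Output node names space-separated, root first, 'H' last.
Answer: J C H

Derivation:
Walk down from root: J -> C -> H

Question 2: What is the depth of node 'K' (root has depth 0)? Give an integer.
Path from root to K: J -> C -> K
Depth = number of edges = 2

Answer: 2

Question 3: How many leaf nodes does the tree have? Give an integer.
Leaves (nodes with no children): A, B, E, F, G, K

Answer: 6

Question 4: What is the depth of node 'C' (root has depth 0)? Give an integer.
Path from root to C: J -> C
Depth = number of edges = 1

Answer: 1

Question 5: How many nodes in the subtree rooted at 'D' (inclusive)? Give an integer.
Subtree rooted at D contains: A, D
Count = 2

Answer: 2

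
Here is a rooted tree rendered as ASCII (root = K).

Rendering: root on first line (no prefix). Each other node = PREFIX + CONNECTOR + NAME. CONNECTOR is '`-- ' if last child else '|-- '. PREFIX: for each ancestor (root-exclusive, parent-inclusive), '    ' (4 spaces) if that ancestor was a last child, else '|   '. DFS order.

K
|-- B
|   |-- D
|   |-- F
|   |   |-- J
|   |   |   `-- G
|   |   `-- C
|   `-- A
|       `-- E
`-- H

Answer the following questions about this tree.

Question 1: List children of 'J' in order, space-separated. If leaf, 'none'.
Node J's children (from adjacency): G

Answer: G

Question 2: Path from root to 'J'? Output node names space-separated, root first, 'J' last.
Answer: K B F J

Derivation:
Walk down from root: K -> B -> F -> J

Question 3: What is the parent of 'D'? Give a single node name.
Answer: B

Derivation:
Scan adjacency: D appears as child of B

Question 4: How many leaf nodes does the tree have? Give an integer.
Leaves (nodes with no children): C, D, E, G, H

Answer: 5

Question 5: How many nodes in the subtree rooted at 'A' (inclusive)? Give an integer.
Answer: 2

Derivation:
Subtree rooted at A contains: A, E
Count = 2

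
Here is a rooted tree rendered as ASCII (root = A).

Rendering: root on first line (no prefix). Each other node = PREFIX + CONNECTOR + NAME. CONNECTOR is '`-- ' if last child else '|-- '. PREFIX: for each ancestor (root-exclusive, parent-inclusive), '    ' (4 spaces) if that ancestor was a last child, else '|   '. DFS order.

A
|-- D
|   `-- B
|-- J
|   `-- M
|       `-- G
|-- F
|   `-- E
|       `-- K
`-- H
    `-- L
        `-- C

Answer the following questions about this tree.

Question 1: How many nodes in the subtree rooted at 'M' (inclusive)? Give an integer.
Answer: 2

Derivation:
Subtree rooted at M contains: G, M
Count = 2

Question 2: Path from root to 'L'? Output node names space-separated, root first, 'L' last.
Walk down from root: A -> H -> L

Answer: A H L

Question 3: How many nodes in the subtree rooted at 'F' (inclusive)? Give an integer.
Subtree rooted at F contains: E, F, K
Count = 3

Answer: 3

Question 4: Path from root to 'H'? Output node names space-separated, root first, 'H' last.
Walk down from root: A -> H

Answer: A H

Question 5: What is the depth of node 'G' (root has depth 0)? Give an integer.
Path from root to G: A -> J -> M -> G
Depth = number of edges = 3

Answer: 3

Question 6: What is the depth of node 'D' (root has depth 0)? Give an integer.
Path from root to D: A -> D
Depth = number of edges = 1

Answer: 1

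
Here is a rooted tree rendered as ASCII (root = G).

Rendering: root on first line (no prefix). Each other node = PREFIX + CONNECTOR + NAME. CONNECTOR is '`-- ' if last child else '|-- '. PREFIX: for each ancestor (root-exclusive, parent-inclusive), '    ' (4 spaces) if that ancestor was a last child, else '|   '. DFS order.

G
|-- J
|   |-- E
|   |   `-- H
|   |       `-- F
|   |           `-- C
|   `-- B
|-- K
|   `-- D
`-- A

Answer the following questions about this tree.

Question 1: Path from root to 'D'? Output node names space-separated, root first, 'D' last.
Walk down from root: G -> K -> D

Answer: G K D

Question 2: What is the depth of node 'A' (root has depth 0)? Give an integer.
Answer: 1

Derivation:
Path from root to A: G -> A
Depth = number of edges = 1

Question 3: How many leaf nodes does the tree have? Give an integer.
Answer: 4

Derivation:
Leaves (nodes with no children): A, B, C, D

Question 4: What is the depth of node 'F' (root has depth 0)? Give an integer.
Answer: 4

Derivation:
Path from root to F: G -> J -> E -> H -> F
Depth = number of edges = 4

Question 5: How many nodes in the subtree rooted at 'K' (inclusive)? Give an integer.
Answer: 2

Derivation:
Subtree rooted at K contains: D, K
Count = 2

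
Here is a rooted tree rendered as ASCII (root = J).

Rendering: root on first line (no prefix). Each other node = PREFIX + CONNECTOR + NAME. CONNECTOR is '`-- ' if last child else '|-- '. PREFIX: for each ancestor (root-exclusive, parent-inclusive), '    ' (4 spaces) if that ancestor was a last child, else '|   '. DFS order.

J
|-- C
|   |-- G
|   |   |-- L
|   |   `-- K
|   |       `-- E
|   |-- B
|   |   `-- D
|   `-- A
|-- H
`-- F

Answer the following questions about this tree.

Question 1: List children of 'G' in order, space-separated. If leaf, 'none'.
Node G's children (from adjacency): L, K

Answer: L K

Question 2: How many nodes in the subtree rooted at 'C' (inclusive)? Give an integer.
Answer: 8

Derivation:
Subtree rooted at C contains: A, B, C, D, E, G, K, L
Count = 8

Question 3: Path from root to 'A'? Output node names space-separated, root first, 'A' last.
Walk down from root: J -> C -> A

Answer: J C A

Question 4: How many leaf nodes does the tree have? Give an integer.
Answer: 6

Derivation:
Leaves (nodes with no children): A, D, E, F, H, L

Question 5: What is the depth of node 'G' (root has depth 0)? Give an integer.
Answer: 2

Derivation:
Path from root to G: J -> C -> G
Depth = number of edges = 2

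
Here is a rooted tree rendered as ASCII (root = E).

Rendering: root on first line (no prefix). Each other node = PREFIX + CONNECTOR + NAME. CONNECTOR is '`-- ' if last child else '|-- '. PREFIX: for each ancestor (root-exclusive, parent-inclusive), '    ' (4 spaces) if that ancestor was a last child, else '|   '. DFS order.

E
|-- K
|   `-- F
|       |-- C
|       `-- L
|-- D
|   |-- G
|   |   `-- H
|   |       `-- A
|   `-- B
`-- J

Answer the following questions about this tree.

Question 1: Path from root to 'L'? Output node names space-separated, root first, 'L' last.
Walk down from root: E -> K -> F -> L

Answer: E K F L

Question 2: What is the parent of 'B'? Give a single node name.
Scan adjacency: B appears as child of D

Answer: D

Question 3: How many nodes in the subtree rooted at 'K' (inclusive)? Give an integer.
Answer: 4

Derivation:
Subtree rooted at K contains: C, F, K, L
Count = 4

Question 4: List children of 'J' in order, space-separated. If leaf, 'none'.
Answer: none

Derivation:
Node J's children (from adjacency): (leaf)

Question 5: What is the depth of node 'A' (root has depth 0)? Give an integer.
Answer: 4

Derivation:
Path from root to A: E -> D -> G -> H -> A
Depth = number of edges = 4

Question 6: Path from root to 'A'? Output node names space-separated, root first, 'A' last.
Answer: E D G H A

Derivation:
Walk down from root: E -> D -> G -> H -> A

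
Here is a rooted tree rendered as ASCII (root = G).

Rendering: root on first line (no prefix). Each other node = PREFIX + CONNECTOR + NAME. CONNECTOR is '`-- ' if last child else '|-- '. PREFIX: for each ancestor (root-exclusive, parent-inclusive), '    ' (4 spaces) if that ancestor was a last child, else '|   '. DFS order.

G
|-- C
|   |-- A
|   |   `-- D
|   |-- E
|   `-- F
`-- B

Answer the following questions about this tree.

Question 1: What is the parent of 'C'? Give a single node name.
Scan adjacency: C appears as child of G

Answer: G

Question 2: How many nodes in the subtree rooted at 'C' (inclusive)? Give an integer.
Answer: 5

Derivation:
Subtree rooted at C contains: A, C, D, E, F
Count = 5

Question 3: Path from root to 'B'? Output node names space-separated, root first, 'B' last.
Answer: G B

Derivation:
Walk down from root: G -> B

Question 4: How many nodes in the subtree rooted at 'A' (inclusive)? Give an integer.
Subtree rooted at A contains: A, D
Count = 2

Answer: 2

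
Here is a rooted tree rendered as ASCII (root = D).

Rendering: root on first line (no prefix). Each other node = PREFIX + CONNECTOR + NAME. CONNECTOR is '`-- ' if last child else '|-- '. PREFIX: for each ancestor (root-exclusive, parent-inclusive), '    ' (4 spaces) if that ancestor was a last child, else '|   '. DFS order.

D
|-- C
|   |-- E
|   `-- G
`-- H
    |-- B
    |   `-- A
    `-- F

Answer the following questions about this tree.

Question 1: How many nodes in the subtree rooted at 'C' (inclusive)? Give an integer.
Subtree rooted at C contains: C, E, G
Count = 3

Answer: 3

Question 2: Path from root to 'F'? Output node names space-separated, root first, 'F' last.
Answer: D H F

Derivation:
Walk down from root: D -> H -> F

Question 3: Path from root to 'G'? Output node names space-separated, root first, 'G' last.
Walk down from root: D -> C -> G

Answer: D C G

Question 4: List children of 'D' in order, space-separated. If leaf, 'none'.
Node D's children (from adjacency): C, H

Answer: C H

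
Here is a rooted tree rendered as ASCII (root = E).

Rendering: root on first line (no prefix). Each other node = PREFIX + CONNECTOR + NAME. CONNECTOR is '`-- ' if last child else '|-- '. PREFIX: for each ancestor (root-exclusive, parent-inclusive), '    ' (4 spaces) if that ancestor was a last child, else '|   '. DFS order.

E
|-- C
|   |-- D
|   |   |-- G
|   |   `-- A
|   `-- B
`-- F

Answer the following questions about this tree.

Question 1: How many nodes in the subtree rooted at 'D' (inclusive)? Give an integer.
Subtree rooted at D contains: A, D, G
Count = 3

Answer: 3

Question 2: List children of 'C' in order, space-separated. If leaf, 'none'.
Node C's children (from adjacency): D, B

Answer: D B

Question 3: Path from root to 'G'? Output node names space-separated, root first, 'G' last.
Answer: E C D G

Derivation:
Walk down from root: E -> C -> D -> G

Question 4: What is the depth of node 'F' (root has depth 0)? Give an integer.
Path from root to F: E -> F
Depth = number of edges = 1

Answer: 1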